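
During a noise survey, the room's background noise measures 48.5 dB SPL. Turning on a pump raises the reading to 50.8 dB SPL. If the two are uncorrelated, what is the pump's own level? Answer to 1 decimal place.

46.9 dB SPL

Remove the background by subtracting linear intensities:
L_src = 10·log₁₀(10^(50.8/10) − 10^(48.5/10)) = 10·log₁₀(49430) = 46.9 dB SPL.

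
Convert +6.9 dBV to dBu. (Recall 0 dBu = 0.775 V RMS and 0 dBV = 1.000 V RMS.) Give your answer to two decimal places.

The offset between the scales is 20·log₁₀(0.775/1.000) = −2.214 dB.
So dBu = +6.9 + 2.214 = +9.11 dBu.

+9.11 dBu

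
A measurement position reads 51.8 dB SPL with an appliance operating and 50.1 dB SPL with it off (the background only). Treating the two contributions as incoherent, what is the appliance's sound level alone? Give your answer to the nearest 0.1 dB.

46.9 dB SPL

Remove the background by subtracting linear intensities:
L_src = 10·log₁₀(10^(51.8/10) − 10^(50.1/10)) = 10·log₁₀(49030) = 46.9 dB SPL.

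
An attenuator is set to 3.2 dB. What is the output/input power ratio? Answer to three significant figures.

0.479

Power ratio = 10^(dB/10).
10^(-3.2/10) = 10^(-0.3200) = 0.479.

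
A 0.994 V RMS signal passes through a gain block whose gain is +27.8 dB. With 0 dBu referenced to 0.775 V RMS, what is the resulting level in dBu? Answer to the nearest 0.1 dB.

+30.0 dBu

Input level: 20·log₁₀(0.994/0.775) = 2.16 dBu.
Output: 2.16 + 27.8 = +30.0 dBu.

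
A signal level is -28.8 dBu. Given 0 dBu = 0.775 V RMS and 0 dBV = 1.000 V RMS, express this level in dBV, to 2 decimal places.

The offset between the scales is 20·log₁₀(0.775/1.000) = −2.214 dB.
So dBV = -28.8 − 2.214 = -31.01 dBV.

-31.01 dBV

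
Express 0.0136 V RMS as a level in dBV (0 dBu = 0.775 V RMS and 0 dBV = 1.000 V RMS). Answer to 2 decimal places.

dBV = 20·log₁₀(V / 1.000 V).
20·log₁₀(0.0136/1.000) = -37.33 dBV.

-37.33 dBV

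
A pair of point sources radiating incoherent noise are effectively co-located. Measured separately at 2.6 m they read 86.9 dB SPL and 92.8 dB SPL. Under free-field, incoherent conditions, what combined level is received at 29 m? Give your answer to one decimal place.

Combined at 2.6 m: 10·log₁₀(10^(86.9/10)+10^(92.8/10)) = 93.79 dB SPL.
Then apply −20·log₁₀(29/2.6) = -20.95 dB → 72.8 dB SPL.

72.8 dB SPL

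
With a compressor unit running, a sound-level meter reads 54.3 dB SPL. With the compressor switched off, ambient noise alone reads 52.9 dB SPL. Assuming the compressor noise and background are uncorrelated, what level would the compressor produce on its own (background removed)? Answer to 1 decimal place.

Background correction is a power subtraction:
L_src = 10·log₁₀(10^(54.3/10) − 10^(52.9/10)) = 10·log₁₀(74170) = 48.7 dB SPL.

48.7 dB SPL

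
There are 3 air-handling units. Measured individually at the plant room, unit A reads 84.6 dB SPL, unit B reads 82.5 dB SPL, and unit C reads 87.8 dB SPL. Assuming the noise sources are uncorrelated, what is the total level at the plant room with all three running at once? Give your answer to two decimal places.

90.29 dB SPL

Incoherent sources sum as intensities:
L_total = 10·log₁₀(10^(84.6/10) + 10^(82.5/10) + 10^(87.8/10)) = 10·log₁₀(1069000000) = 90.29 dB SPL.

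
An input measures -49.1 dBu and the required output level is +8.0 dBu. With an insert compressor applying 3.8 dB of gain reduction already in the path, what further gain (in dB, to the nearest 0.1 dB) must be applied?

The required make-up gain is the shortfall in the dB sum.
G = +8.0 − (-49.1) + 3.8 = 60.9 dB.

60.9 dB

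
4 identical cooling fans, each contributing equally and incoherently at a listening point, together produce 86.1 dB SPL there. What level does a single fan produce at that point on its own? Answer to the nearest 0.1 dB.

4 equal incoherent sources add 10·log₁₀(4) = 6.02 dB over one source.
L_one = 86.1 − 6.02 = 80.1 dB SPL.

80.1 dB SPL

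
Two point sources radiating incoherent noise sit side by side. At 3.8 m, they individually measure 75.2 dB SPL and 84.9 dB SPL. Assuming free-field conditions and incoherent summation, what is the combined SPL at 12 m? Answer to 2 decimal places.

Combined at 3.8 m: 10·log₁₀(10^(75.2/10)+10^(84.9/10)) = 85.342 dB SPL.
Then apply −20·log₁₀(12/3.8) = -9.988 dB → 75.35 dB SPL.

75.35 dB SPL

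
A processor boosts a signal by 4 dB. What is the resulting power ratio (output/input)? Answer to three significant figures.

Power ratio = 10^(dB/10).
10^(4/10) = 10^(0.4000) = 2.51.

2.51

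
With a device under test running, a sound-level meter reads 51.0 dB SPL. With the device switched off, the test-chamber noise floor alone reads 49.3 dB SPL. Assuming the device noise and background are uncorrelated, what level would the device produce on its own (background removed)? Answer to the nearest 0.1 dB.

46.1 dB SPL

Subtract intensities: L_src = 10·log₁₀(10^(L_total/10) − 10^(L_bg/10)).
L_src = 10·log₁₀(10^(51.0/10) − 10^(49.3/10)) = 10·log₁₀(40780) = 46.1 dB SPL.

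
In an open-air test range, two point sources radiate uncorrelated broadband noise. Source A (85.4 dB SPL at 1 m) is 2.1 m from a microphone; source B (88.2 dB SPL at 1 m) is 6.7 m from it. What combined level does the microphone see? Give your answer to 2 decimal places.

79.70 dB SPL

At the listener: L_A = 85.4 − 20·log₁₀(2.1) = 78.956 dB; L_B = 88.2 − 20·log₁₀(6.7) = 71.679 dB.
Combined: 10·log₁₀(10^(78.956/10)+10^(71.679/10)) = 79.70 dB SPL.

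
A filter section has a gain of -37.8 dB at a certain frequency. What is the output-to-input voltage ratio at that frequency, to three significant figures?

0.0129

Voltage ratio = 10^(dB/20).
10^(-37.8/20) = 10^(-1.890) = 0.0129.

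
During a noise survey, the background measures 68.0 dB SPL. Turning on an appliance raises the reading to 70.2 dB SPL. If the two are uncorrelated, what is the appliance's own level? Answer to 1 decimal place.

Subtract intensities: L_src = 10·log₁₀(10^(L_total/10) − 10^(L_bg/10)).
L_src = 10·log₁₀(10^(70.2/10) − 10^(68.0/10)) = 10·log₁₀(4162000) = 66.2 dB SPL.

66.2 dB SPL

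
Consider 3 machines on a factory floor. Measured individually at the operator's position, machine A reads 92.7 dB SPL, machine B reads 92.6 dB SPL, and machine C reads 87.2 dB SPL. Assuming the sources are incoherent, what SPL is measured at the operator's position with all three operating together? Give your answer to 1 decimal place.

Add the sources as powers (linear), then convert back to dB:
L_total = 10·log₁₀(10^(92.7/10) + 10^(92.6/10) + 10^(87.2/10)) = 10·log₁₀(4207000000) = 96.2 dB SPL.

96.2 dB SPL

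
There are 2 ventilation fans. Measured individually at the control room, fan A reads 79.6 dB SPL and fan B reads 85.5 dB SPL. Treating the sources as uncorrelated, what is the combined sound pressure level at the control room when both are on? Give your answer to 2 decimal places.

Incoherent sources sum as intensities:
L_total = 10·log₁₀(10^(79.6/10) + 10^(85.5/10)) = 10·log₁₀(446000000) = 86.49 dB SPL.

86.49 dB SPL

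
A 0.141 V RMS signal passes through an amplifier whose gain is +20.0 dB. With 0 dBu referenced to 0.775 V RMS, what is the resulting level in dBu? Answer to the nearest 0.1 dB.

Input level: 20·log₁₀(0.141/0.775) = -14.80 dBu.
Output: -14.80 + 20.0 = +5.2 dBu.

+5.2 dBu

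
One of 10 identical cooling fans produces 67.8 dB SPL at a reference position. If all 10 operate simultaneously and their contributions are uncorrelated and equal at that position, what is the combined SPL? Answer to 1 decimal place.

10 equal incoherent sources raise the level by 10·log₁₀(10) = 10.00 dB.
L_total = 67.8 + 10.00 = 77.8 dB SPL.

77.8 dB SPL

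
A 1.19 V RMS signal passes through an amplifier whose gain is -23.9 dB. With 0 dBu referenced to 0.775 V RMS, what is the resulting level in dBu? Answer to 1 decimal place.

-20.2 dBu

Input level: 20·log₁₀(1.19/0.775) = 3.72 dBu.
Output: 3.72 − 23.9 = -20.2 dBu.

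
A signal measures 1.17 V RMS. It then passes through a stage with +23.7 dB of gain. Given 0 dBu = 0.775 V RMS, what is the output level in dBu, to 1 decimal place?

Input level: 20·log₁₀(1.17/0.775) = 3.58 dBu.
Output: 3.58 + 23.7 = +27.3 dBu.

+27.3 dBu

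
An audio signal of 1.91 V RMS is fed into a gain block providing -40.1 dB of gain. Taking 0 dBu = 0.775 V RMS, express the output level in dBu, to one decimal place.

Input level: 20·log₁₀(1.91/0.775) = 7.83 dBu.
Output: 7.83 − 40.1 = -32.3 dBu.

-32.3 dBu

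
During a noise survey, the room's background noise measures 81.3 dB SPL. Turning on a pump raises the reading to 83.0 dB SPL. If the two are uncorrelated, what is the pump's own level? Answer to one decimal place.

Subtract intensities: L_src = 10·log₁₀(10^(L_total/10) − 10^(L_bg/10)).
L_src = 10·log₁₀(10^(83.0/10) − 10^(81.3/10)) = 10·log₁₀(64630000) = 78.1 dB SPL.

78.1 dB SPL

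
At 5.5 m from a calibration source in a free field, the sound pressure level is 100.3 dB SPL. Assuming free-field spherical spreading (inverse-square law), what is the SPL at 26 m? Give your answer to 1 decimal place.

Free-field point source: level drops by 20·log₁₀ of the distance ratio.
ΔL = −20·log₁₀(26/5.5) = -13.49 dB, so L₂ = 100.3 + (-13.49) = 86.8 dB SPL.

86.8 dB SPL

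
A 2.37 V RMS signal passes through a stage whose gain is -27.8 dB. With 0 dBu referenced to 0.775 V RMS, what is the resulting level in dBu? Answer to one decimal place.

Input level: 20·log₁₀(2.37/0.775) = 9.71 dBu.
Output: 9.71 − 27.8 = -18.1 dBu.

-18.1 dBu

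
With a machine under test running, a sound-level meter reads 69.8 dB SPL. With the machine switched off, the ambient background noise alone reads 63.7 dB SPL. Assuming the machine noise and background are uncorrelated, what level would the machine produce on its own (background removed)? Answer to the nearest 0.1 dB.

68.6 dB SPL

Subtract intensities: L_src = 10·log₁₀(10^(L_total/10) − 10^(L_bg/10)).
L_src = 10·log₁₀(10^(69.8/10) − 10^(63.7/10)) = 10·log₁₀(7206000) = 68.6 dB SPL.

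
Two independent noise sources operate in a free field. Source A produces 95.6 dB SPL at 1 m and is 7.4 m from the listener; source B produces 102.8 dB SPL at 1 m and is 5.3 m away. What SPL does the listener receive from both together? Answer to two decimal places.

At the listener: L_A = 95.6 − 20·log₁₀(7.4) = 78.215 dB; L_B = 102.8 − 20·log₁₀(5.3) = 88.314 dB.
Combined: 10·log₁₀(10^(78.215/10)+10^(88.314/10)) = 88.72 dB SPL.

88.72 dB SPL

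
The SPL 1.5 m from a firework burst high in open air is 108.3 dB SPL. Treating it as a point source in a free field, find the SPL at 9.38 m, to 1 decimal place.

92.4 dB SPL

Inverse-square spreading gives ΔL = −20·log₁₀(d₂/d₁).
ΔL = −20·log₁₀(9.38/1.5) = -15.92 dB, so L₂ = 108.3 + (-15.92) = 92.4 dB SPL.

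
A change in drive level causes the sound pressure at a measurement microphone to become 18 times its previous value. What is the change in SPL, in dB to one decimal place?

25.1 dB

Sound pressure is an amplitude quantity: ΔL = 20·log₁₀(p₂/p₁).
20·log₁₀(18) = 25.1 dB.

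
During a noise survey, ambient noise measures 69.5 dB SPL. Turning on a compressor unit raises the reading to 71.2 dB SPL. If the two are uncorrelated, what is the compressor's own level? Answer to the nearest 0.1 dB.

Background correction is a power subtraction:
L_src = 10·log₁₀(10^(71.2/10) − 10^(69.5/10)) = 10·log₁₀(4270000) = 66.3 dB SPL.

66.3 dB SPL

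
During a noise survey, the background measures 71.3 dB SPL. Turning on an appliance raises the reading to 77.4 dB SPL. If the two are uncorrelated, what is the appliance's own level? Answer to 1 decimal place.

76.2 dB SPL

Remove the background by subtracting linear intensities:
L_src = 10·log₁₀(10^(77.4/10) − 10^(71.3/10)) = 10·log₁₀(41460000) = 76.2 dB SPL.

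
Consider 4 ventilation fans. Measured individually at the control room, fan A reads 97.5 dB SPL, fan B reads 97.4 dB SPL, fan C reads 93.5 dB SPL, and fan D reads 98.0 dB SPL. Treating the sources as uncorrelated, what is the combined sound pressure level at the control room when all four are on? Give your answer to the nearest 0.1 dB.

102.9 dB SPL

Incoherent sources sum as intensities:
L_total = 10·log₁₀(10^(97.5/10) + 10^(97.4/10) + 10^(93.5/10) + 10^(98.0/10)) = 10·log₁₀(19667000000) = 102.9 dB SPL.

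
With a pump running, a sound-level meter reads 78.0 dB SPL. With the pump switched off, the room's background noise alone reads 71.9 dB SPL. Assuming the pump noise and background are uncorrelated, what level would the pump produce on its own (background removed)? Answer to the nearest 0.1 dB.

76.8 dB SPL

Remove the background by subtracting linear intensities:
L_src = 10·log₁₀(10^(78.0/10) − 10^(71.9/10)) = 10·log₁₀(47610000) = 76.8 dB SPL.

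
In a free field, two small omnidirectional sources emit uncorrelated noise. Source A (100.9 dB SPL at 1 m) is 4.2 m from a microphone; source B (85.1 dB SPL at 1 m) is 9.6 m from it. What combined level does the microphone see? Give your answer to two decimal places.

88.46 dB SPL

At the listener: L_A = 100.9 − 20·log₁₀(4.2) = 88.435 dB; L_B = 85.1 − 20·log₁₀(9.6) = 65.455 dB.
Combined: 10·log₁₀(10^(88.435/10)+10^(65.455/10)) = 88.46 dB SPL.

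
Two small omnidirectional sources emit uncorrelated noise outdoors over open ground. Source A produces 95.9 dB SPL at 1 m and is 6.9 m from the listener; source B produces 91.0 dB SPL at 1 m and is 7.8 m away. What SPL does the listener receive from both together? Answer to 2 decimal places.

80.10 dB SPL

At the listener: L_A = 95.9 − 20·log₁₀(6.9) = 79.123 dB; L_B = 91.0 − 20·log₁₀(7.8) = 73.158 dB.
Combined: 10·log₁₀(10^(79.123/10)+10^(73.158/10)) = 80.10 dB SPL.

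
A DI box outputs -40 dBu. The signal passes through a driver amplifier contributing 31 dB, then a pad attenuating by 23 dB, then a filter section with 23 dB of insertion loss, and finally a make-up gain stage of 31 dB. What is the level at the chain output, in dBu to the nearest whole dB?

-24 dBu

Gain stages sum in dB:
-40 + 31 − 23 − 23 + 31 = -24 dBu.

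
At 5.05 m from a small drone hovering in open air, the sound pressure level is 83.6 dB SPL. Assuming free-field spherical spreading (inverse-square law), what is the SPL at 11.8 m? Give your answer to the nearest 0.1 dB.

Free-field point source: level drops by 20·log₁₀ of the distance ratio.
ΔL = −20·log₁₀(11.8/5.05) = -7.37 dB, so L₂ = 83.6 + (-7.37) = 76.2 dB SPL.

76.2 dB SPL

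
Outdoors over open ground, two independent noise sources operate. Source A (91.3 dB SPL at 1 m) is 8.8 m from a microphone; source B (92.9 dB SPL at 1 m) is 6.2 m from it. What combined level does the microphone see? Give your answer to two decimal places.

78.33 dB SPL

At the listener: L_A = 91.3 − 20·log₁₀(8.8) = 72.410 dB; L_B = 92.9 − 20·log₁₀(6.2) = 77.052 dB.
Combined: 10·log₁₀(10^(72.410/10)+10^(77.052/10)) = 78.33 dB SPL.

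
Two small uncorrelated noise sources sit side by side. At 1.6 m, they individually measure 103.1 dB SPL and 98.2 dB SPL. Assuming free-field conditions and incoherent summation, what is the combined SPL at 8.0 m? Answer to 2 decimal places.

90.34 dB SPL

Combined at 1.6 m: 10·log₁₀(10^(103.1/10)+10^(98.2/10)) = 104.318 dB SPL.
Then apply −20·log₁₀(8.0/1.6) = -13.979 dB → 90.34 dB SPL.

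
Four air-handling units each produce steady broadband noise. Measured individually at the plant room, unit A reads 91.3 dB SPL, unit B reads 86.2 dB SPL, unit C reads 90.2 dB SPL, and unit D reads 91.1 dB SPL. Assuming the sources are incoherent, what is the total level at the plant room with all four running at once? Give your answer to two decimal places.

96.13 dB SPL

Uncorrelated sources add in intensity (power), not in dB.
L_total = 10·log₁₀(10^(91.3/10) + 10^(86.2/10) + 10^(90.2/10) + 10^(91.1/10)) = 10·log₁₀(4101000000) = 96.13 dB SPL.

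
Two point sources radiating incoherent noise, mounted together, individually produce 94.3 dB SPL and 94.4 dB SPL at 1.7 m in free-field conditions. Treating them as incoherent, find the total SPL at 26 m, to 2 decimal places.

Combined at 1.7 m: 10·log₁₀(10^(94.3/10)+10^(94.4/10)) = 97.361 dB SPL.
Then apply −20·log₁₀(26/1.7) = -23.690 dB → 73.67 dB SPL.

73.67 dB SPL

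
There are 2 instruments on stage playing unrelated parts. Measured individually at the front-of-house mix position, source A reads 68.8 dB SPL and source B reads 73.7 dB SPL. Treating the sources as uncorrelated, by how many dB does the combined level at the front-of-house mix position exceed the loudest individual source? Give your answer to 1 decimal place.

1.2 dB

Incoherent sources sum as intensities:
L_total = 10·log₁₀(10^(68.8/10) + 10^(73.7/10)) = 74.92 dB SPL.
Excess over the loudest (73.7 dB): 74.92 − 73.7 = 1.2 dB.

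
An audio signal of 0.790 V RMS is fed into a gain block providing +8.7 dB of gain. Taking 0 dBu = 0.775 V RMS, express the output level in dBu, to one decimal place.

Input level: 20·log₁₀(0.790/0.775) = 0.17 dBu.
Output: 0.17 + 8.7 = +8.9 dBu.

+8.9 dBu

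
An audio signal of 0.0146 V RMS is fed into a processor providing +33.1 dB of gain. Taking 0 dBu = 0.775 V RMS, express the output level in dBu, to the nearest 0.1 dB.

-1.4 dBu

Input level: 20·log₁₀(0.0146/0.775) = -34.50 dBu.
Output: -34.50 + 33.1 = -1.4 dBu.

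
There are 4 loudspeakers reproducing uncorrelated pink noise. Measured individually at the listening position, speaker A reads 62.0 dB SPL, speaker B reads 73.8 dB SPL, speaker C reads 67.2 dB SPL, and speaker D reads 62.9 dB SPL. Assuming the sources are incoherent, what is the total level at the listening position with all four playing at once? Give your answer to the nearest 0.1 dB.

75.2 dB SPL

Incoherent sources sum as intensities:
L_total = 10·log₁₀(10^(62.0/10) + 10^(73.8/10) + 10^(67.2/10) + 10^(62.9/10)) = 10·log₁₀(32770000) = 75.2 dB SPL.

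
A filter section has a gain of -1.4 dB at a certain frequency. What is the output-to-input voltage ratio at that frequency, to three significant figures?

Voltage ratio = 10^(dB/20).
10^(-1.4/20) = 10^(-0.07000) = 0.851.

0.851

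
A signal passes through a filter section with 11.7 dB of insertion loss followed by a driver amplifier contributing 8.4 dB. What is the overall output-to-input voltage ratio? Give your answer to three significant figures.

0.684

Net gain = (−11.7) + 8.4 = -3.3 dB.
Voltage ratio = 10^(-3.3/20) = 0.684.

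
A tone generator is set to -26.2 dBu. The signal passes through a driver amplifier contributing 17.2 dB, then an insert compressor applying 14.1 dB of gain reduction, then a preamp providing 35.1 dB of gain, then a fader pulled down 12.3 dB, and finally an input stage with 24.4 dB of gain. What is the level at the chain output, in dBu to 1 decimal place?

+24.1 dBu

In dB, series stages simply add:
-26.2 + 17.2 − 14.1 + 35.1 − 12.3 + 24.4 = +24.1 dBu.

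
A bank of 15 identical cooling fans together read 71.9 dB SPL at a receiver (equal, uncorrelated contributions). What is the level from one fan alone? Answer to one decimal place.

15 equal incoherent sources add 10·log₁₀(15) = 11.76 dB over one source.
L_one = 71.9 − 11.76 = 60.1 dB SPL.

60.1 dB SPL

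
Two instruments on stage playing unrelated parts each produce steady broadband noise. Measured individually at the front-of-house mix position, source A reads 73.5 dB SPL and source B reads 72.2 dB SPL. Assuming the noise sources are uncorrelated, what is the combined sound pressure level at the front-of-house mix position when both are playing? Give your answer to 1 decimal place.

75.9 dB SPL

Add the sources as powers (linear), then convert back to dB:
L_total = 10·log₁₀(10^(73.5/10) + 10^(72.2/10)) = 10·log₁₀(38980000) = 75.9 dB SPL.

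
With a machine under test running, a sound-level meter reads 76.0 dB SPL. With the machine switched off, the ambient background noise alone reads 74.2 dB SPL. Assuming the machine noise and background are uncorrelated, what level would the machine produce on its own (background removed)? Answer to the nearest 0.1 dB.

Remove the background by subtracting linear intensities:
L_src = 10·log₁₀(10^(76.0/10) − 10^(74.2/10)) = 10·log₁₀(13510000) = 71.3 dB SPL.

71.3 dB SPL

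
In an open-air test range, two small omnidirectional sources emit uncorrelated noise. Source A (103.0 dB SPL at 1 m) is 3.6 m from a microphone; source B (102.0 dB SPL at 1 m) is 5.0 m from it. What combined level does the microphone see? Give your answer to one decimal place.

93.4 dB SPL

At the listener: L_A = 103.0 − 20·log₁₀(3.6) = 91.87 dB; L_B = 102.0 − 20·log₁₀(5.0) = 88.02 dB.
Combined: 10·log₁₀(10^(91.87/10)+10^(88.02/10)) = 93.4 dB SPL.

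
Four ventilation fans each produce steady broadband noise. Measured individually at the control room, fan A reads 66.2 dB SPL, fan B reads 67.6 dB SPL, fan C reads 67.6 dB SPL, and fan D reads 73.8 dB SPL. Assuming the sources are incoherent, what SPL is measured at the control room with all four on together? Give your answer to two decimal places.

75.98 dB SPL

Incoherent sources sum as intensities:
L_total = 10·log₁₀(10^(66.2/10) + 10^(67.6/10) + 10^(67.6/10) + 10^(73.8/10)) = 10·log₁₀(39670000) = 75.98 dB SPL.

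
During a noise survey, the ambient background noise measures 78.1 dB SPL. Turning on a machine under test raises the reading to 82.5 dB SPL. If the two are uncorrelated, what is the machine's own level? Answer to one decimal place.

80.5 dB SPL

Background correction is a power subtraction:
L_src = 10·log₁₀(10^(82.5/10) − 10^(78.1/10)) = 10·log₁₀(113300000) = 80.5 dB SPL.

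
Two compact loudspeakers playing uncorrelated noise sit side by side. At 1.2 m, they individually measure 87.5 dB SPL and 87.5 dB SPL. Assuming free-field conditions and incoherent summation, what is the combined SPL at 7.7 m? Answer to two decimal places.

74.36 dB SPL

Combined at 1.2 m: 10·log₁₀(10^(87.5/10)+10^(87.5/10)) = 90.510 dB SPL.
Then apply −20·log₁₀(7.7/1.2) = -16.146 dB → 74.36 dB SPL.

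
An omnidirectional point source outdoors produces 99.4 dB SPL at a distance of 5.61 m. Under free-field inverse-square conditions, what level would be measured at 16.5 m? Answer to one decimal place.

90.0 dB SPL

For a point source in a free field, ΔL = −20·log₁₀(d₂/d₁).
ΔL = −20·log₁₀(16.5/5.61) = -9.37 dB, so L₂ = 99.4 + (-9.37) = 90.0 dB SPL.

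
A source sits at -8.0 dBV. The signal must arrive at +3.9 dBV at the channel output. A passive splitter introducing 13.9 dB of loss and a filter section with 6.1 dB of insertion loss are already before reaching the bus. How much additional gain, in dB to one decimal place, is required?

31.9 dB

The required make-up gain is the shortfall in the dB sum.
G = +3.9 − (-8.0) + 13.9 + 6.1 = 31.9 dB.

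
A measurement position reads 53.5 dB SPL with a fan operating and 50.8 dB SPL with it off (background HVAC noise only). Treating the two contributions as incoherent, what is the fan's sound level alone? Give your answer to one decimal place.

Subtract intensities: L_src = 10·log₁₀(10^(L_total/10) − 10^(L_bg/10)).
L_src = 10·log₁₀(10^(53.5/10) − 10^(50.8/10)) = 10·log₁₀(103600) = 50.2 dB SPL.

50.2 dB SPL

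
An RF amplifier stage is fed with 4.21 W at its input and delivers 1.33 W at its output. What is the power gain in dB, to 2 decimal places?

-5.00 dB

For a power ratio, dB = 10·log₁₀(P₂/P₁).
10·log₁₀(1.33/4.21) = 10·log₁₀(0.3159) = -5.00 dB.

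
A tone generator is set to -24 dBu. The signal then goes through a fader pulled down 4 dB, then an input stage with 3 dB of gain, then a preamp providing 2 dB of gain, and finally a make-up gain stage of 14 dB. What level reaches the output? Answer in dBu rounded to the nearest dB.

In dB, series stages simply add:
-24 − 4 + 3 + 2 + 14 = -9 dBu.

-9 dBu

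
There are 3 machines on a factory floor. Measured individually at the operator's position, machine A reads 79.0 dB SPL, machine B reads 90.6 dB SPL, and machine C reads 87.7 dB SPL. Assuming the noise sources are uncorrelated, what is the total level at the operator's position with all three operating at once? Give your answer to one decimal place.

92.6 dB SPL

Add the sources as powers (linear), then convert back to dB:
L_total = 10·log₁₀(10^(79.0/10) + 10^(90.6/10) + 10^(87.7/10)) = 10·log₁₀(1816000000) = 92.6 dB SPL.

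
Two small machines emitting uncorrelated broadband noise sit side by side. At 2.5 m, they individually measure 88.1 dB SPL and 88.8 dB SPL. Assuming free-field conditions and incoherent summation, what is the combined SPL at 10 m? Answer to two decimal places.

Combined at 2.5 m: 10·log₁₀(10^(88.1/10)+10^(88.8/10)) = 91.474 dB SPL.
Then apply −20·log₁₀(10/2.5) = -12.041 dB → 79.43 dB SPL.

79.43 dB SPL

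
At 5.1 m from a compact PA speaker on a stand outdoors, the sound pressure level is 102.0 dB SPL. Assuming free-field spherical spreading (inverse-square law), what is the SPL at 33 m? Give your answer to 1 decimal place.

Free-field point source: level drops by 20·log₁₀ of the distance ratio.
ΔL = −20·log₁₀(33/5.1) = -16.22 dB, so L₂ = 102.0 + (-16.22) = 85.8 dB SPL.

85.8 dB SPL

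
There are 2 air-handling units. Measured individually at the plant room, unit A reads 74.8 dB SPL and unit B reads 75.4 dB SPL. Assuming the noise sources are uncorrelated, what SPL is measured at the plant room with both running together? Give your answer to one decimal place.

78.1 dB SPL

Add the sources as powers (linear), then convert back to dB:
L_total = 10·log₁₀(10^(74.8/10) + 10^(75.4/10)) = 10·log₁₀(64870000) = 78.1 dB SPL.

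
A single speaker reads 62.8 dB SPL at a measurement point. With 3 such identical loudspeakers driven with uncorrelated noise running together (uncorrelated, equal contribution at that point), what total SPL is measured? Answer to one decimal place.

3 equal incoherent sources raise the level by 10·log₁₀(3) = 4.77 dB.
L_total = 62.8 + 4.77 = 67.6 dB SPL.

67.6 dB SPL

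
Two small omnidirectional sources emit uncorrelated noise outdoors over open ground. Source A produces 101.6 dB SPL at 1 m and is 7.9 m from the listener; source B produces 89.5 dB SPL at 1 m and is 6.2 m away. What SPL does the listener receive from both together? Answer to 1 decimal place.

84.1 dB SPL

At the listener: L_A = 101.6 − 20·log₁₀(7.9) = 83.65 dB; L_B = 89.5 − 20·log₁₀(6.2) = 73.65 dB.
Combined: 10·log₁₀(10^(83.65/10)+10^(73.65/10)) = 84.1 dB SPL.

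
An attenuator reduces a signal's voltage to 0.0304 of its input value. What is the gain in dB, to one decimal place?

For a voltage ratio, dB = 20·log₁₀(V₂/V₁).
20·log₁₀(0.0304) = -30.3 dB.

-30.3 dB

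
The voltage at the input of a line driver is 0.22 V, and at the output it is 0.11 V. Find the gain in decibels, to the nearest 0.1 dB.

-6.0 dB

Voltage ratio → dB uses the 20·log₁₀ form:
20·log₁₀(0.11/0.22) = 20·log₁₀(0.5000) = -6.0 dB.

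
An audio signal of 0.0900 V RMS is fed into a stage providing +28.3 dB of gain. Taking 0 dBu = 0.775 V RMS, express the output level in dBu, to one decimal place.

+9.6 dBu

Input level: 20·log₁₀(0.0900/0.775) = -18.70 dBu.
Output: -18.70 + 28.3 = +9.6 dBu.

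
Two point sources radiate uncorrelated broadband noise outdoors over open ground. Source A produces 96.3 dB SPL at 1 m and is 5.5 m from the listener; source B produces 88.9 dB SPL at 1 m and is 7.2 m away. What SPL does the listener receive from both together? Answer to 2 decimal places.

81.93 dB SPL

At the listener: L_A = 96.3 − 20·log₁₀(5.5) = 81.493 dB; L_B = 88.9 − 20·log₁₀(7.2) = 71.753 dB.
Combined: 10·log₁₀(10^(81.493/10)+10^(71.753/10)) = 81.93 dB SPL.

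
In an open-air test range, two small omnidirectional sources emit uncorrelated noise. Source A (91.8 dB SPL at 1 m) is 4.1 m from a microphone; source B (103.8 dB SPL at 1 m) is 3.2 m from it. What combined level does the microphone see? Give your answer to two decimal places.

At the listener: L_A = 91.8 − 20·log₁₀(4.1) = 79.544 dB; L_B = 103.8 − 20·log₁₀(3.2) = 93.697 dB.
Combined: 10·log₁₀(10^(79.544/10)+10^(93.697/10)) = 93.86 dB SPL.

93.86 dB SPL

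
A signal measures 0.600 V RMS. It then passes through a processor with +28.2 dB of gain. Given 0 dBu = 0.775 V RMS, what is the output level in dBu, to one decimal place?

+26.0 dBu

Input level: 20·log₁₀(0.600/0.775) = -2.22 dBu.
Output: -2.22 + 28.2 = +26.0 dBu.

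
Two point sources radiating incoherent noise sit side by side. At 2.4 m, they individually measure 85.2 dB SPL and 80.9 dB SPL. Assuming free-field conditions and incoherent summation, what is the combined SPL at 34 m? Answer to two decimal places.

63.55 dB SPL

Combined at 2.4 m: 10·log₁₀(10^(85.2/10)+10^(80.9/10)) = 86.572 dB SPL.
Then apply −20·log₁₀(34/2.4) = -23.025 dB → 63.55 dB SPL.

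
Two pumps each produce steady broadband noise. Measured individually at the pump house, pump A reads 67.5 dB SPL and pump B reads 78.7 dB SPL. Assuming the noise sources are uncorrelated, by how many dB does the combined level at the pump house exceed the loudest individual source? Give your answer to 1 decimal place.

0.3 dB

Incoherent sources sum as intensities:
L_total = 10·log₁₀(10^(67.5/10) + 10^(78.7/10)) = 79.02 dB SPL.
Excess over the loudest (78.7 dB): 79.02 − 78.7 = 0.3 dB.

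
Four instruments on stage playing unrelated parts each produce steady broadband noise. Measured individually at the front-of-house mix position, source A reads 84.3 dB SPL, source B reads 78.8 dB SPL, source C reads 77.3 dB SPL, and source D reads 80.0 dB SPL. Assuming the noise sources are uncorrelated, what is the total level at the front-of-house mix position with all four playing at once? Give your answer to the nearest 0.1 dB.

87.0 dB SPL

Add the sources as powers (linear), then convert back to dB:
L_total = 10·log₁₀(10^(84.3/10) + 10^(78.8/10) + 10^(77.3/10) + 10^(80.0/10)) = 10·log₁₀(498700000) = 87.0 dB SPL.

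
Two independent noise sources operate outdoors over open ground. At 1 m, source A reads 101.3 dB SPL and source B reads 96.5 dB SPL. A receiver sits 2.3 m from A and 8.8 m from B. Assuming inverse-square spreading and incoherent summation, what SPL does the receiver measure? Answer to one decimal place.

94.2 dB SPL

At the listener: L_A = 101.3 − 20·log₁₀(2.3) = 94.07 dB; L_B = 96.5 − 20·log₁₀(8.8) = 77.61 dB.
Combined: 10·log₁₀(10^(94.07/10)+10^(77.61/10)) = 94.2 dB SPL.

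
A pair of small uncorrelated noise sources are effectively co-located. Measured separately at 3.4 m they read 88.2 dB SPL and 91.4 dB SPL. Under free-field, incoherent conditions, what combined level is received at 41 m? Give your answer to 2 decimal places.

Combined at 3.4 m: 10·log₁₀(10^(88.2/10)+10^(91.4/10)) = 93.099 dB SPL.
Then apply −20·log₁₀(41/3.4) = -21.626 dB → 71.47 dB SPL.

71.47 dB SPL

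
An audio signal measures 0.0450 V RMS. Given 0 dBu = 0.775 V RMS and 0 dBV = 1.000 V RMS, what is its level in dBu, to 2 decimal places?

dBu = 20·log₁₀(V / 0.775 V).
20·log₁₀(0.0450/0.775) = -24.72 dBu.

-24.72 dBu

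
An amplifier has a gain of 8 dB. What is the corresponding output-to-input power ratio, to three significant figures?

6.31

Power ratio = 10^(dB/10).
10^(8/10) = 10^(0.8000) = 6.31.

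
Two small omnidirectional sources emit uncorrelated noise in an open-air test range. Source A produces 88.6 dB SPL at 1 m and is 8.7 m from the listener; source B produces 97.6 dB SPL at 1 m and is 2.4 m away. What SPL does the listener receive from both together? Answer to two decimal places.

90.04 dB SPL

At the listener: L_A = 88.6 − 20·log₁₀(8.7) = 69.810 dB; L_B = 97.6 − 20·log₁₀(2.4) = 89.996 dB.
Combined: 10·log₁₀(10^(69.810/10)+10^(89.996/10)) = 90.04 dB SPL.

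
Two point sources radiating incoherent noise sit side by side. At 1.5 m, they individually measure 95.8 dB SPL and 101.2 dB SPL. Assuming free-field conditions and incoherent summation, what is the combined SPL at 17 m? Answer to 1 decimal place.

Combined at 1.5 m: 10·log₁₀(10^(95.8/10)+10^(101.2/10)) = 102.30 dB SPL.
Then apply −20·log₁₀(17/1.5) = -21.09 dB → 81.2 dB SPL.

81.2 dB SPL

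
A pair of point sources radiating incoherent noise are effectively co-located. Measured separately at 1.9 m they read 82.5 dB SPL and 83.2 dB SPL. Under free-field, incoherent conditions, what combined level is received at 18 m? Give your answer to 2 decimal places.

66.34 dB SPL

Combined at 1.9 m: 10·log₁₀(10^(82.5/10)+10^(83.2/10)) = 85.874 dB SPL.
Then apply −20·log₁₀(18/1.9) = -19.530 dB → 66.34 dB SPL.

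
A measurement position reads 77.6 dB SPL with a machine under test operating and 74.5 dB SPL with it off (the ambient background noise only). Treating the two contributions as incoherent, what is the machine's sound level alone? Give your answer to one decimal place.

74.7 dB SPL

Remove the background by subtracting linear intensities:
L_src = 10·log₁₀(10^(77.6/10) − 10^(74.5/10)) = 10·log₁₀(29360000) = 74.7 dB SPL.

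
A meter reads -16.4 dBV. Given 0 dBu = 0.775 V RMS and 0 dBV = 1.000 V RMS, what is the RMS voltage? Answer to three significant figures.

V = 1.000 V × 10^(-16.4/20).
= 1.000 × 0.1514 = 0.151 V.

0.151 V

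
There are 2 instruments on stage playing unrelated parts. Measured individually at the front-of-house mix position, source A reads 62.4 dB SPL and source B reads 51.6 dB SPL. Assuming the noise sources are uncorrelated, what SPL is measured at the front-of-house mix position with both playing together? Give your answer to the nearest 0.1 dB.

62.7 dB SPL

Add the sources as powers (linear), then convert back to dB:
L_total = 10·log₁₀(10^(62.4/10) + 10^(51.6/10)) = 10·log₁₀(1882000) = 62.7 dB SPL.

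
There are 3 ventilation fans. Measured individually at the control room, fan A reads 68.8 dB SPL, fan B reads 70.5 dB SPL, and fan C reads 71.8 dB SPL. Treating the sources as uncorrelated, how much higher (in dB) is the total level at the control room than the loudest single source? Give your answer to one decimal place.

3.5 dB

Incoherent sources sum as intensities:
L_total = 10·log₁₀(10^(68.8/10) + 10^(70.5/10) + 10^(71.8/10)) = 75.31 dB SPL.
Excess over the loudest (71.8 dB): 75.31 − 71.8 = 3.5 dB.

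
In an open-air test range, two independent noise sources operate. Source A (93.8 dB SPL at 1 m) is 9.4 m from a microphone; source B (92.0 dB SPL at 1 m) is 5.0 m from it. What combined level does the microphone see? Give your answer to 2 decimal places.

79.57 dB SPL

At the listener: L_A = 93.8 − 20·log₁₀(9.4) = 74.337 dB; L_B = 92.0 − 20·log₁₀(5.0) = 78.021 dB.
Combined: 10·log₁₀(10^(74.337/10)+10^(78.021/10)) = 79.57 dB SPL.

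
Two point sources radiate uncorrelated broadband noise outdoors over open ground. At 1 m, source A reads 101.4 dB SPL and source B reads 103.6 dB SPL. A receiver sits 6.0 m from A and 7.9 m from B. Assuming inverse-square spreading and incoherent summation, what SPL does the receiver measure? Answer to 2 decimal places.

At the listener: L_A = 101.4 − 20·log₁₀(6.0) = 85.837 dB; L_B = 103.6 − 20·log₁₀(7.9) = 85.647 dB.
Combined: 10·log₁₀(10^(85.837/10)+10^(85.647/10)) = 88.75 dB SPL.

88.75 dB SPL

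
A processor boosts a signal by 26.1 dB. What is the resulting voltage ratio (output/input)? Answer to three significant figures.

20.2

Voltage ratio = 10^(dB/20).
10^(26.1/20) = 10^(1.305) = 20.2.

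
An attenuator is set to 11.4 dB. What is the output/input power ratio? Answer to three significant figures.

Power ratio = 10^(dB/10).
10^(-11.4/10) = 10^(-1.140) = 0.0724.

0.0724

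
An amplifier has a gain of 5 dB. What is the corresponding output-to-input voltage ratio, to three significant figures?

Voltage ratio = 10^(dB/20).
10^(5/20) = 10^(0.2500) = 1.78.

1.78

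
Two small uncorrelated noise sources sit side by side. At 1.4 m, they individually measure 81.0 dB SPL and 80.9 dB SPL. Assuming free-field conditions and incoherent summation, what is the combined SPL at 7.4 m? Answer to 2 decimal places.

69.50 dB SPL

Combined at 1.4 m: 10·log₁₀(10^(81.0/10)+10^(80.9/10)) = 83.961 dB SPL.
Then apply −20·log₁₀(7.4/1.4) = -14.462 dB → 69.50 dB SPL.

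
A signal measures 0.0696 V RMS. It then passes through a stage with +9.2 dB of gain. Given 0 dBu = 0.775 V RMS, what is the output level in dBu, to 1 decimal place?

-11.7 dBu

Input level: 20·log₁₀(0.0696/0.775) = -20.93 dBu.
Output: -20.93 + 9.2 = -11.7 dBu.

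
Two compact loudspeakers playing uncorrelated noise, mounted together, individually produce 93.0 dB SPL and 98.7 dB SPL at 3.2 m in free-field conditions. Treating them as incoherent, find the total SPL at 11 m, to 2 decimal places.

89.01 dB SPL

Combined at 3.2 m: 10·log₁₀(10^(93.0/10)+10^(98.7/10)) = 99.735 dB SPL.
Then apply −20·log₁₀(11/3.2) = -10.725 dB → 89.01 dB SPL.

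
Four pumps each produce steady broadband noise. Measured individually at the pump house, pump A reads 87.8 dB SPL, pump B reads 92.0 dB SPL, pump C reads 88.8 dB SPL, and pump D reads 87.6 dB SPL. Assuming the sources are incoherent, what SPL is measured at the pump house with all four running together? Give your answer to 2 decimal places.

Uncorrelated sources add in intensity (power), not in dB.
L_total = 10·log₁₀(10^(87.8/10) + 10^(92.0/10) + 10^(88.8/10) + 10^(87.6/10)) = 10·log₁₀(3521000000) = 95.47 dB SPL.

95.47 dB SPL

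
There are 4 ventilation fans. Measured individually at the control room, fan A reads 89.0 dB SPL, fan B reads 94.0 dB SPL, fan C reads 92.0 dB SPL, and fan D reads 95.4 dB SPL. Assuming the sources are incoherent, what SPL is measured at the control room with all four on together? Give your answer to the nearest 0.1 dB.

Add the sources as powers (linear), then convert back to dB:
L_total = 10·log₁₀(10^(89.0/10) + 10^(94.0/10) + 10^(92.0/10) + 10^(95.4/10)) = 10·log₁₀(8358000000) = 99.2 dB SPL.

99.2 dB SPL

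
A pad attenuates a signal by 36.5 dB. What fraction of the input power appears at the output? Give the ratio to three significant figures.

Power ratio = 10^(dB/10).
10^(-36.5/10) = 10^(-3.650) = 0.000224.

0.000224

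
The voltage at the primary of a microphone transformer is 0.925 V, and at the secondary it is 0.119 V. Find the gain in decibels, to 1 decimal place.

Voltage is an amplitude quantity, so gain = 20·log₁₀(V_out/V_in).
20·log₁₀(0.119/0.925) = 20·log₁₀(0.1286) = -17.8 dB.

-17.8 dB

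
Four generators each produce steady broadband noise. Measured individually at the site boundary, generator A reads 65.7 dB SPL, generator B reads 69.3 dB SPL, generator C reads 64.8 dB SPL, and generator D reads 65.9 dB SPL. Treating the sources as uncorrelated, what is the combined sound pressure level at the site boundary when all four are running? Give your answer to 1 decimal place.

Uncorrelated sources add in intensity (power), not in dB.
L_total = 10·log₁₀(10^(65.7/10) + 10^(69.3/10) + 10^(64.8/10) + 10^(65.9/10)) = 10·log₁₀(19140000) = 72.8 dB SPL.

72.8 dB SPL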